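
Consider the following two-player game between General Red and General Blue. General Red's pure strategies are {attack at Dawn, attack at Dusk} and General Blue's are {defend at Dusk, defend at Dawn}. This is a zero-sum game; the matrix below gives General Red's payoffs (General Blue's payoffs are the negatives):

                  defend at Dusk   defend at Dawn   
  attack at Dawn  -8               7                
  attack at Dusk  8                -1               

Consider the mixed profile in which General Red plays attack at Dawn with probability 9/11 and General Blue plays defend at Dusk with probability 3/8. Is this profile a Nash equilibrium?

Given General Red's mix p = 9/11, General Blue's payoff from defend at Dusk is 56/11 but from defend at Dawn is -61/11. General Blue strictly prefers defend at Dusk, so General Blue would not mix.
So the proposed profile is not a Nash equilibrium.

No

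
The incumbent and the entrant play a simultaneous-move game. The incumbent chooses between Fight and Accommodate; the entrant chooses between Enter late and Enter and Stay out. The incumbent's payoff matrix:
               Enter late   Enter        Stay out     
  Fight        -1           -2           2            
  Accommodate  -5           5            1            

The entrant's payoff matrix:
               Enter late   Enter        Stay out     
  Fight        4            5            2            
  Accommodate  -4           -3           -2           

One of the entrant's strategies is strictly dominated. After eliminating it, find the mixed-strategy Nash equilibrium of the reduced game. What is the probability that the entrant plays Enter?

The entrant's strategy Enter late is strictly dominated by Enter: 5 > 4 and -3 > -4. Eliminate Enter late.
For the incumbent to be willing to mix, the incumbent must be indifferent between Fight and Accommodate, which pins down the entrant's mix.
  the incumbent's payoff to Fight: q·(-2) + (1−q)·2 = -4q + 2
  the incumbent's payoff to Accommodate: q·5 + (1−q)·1 = 4q + 1
  -4q + 2 = 4q + 1  ⇒  -8q = -1  ⇒  q = 1/8.

q = 1/8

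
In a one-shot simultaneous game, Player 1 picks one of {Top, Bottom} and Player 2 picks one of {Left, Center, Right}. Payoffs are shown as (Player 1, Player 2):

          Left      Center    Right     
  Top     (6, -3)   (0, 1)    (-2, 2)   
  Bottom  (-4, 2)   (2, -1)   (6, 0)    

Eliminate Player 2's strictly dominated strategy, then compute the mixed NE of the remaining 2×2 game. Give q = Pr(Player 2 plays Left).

q = 4/9

Player 2's strategy Center is strictly dominated by Right: 2 > 1 and 0 > -1. Eliminate Center.
Player 2's mix must leave Player 1 indifferent between Top and Bottom.
  Player 1's payoff from Top: q·6 + (1−q)·(-2) = 8q - 2
  Player 1's payoff from Bottom: q·(-4) + (1−q)·6 = -10q + 6
  8q - 2 = -10q + 6  ⇒  18q = 8  ⇒  q = 4/9.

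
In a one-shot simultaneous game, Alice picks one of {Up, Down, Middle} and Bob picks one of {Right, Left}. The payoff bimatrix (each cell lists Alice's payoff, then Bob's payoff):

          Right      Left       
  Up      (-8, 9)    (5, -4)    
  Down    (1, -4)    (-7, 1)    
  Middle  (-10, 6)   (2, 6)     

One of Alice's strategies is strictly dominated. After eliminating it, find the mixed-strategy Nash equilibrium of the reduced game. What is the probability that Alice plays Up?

Alice's strategy Middle is strictly dominated by Up: -8 > -10 and 5 > 2. Eliminate Middle.
Bob's indifference between Right and Left determines Alice's mixing probability p:
  Bob's payoff to Right: p·9 + (1−p)·(-4) = 13p - 4
  Bob's payoff to Left: p·(-4) + (1−p)·1 = -5p + 1
  13p - 4 = -5p + 1  ⇒  18p = 5  ⇒  p = 5/18.

p = 5/18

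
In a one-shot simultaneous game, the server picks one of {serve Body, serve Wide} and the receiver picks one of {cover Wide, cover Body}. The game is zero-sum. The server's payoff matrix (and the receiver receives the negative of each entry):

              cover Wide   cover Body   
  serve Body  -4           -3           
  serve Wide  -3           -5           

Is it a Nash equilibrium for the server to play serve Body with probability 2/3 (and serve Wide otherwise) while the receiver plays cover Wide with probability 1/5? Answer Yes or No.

No

Given the receiver's mix q = 1/5, the server's payoff from serve Body is -16/5 but from serve Wide is -23/5. The server strictly prefers serve Body, so the server would not mix.
So the proposed profile is not a Nash equilibrium.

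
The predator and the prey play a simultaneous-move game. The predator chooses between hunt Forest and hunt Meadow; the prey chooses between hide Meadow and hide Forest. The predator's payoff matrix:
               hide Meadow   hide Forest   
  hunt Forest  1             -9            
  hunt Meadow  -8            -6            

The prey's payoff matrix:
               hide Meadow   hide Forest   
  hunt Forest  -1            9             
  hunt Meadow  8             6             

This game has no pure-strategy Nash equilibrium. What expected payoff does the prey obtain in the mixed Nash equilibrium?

For the prey to be willing to mix, the prey must be indifferent between hide Meadow and hide Forest, which pins down the predator's mix.
  the prey's expected payoff from hide Meadow: p·(-1) + (1−p)·8 = -9p + 8
  the prey's expected payoff from hide Forest: p·9 + (1−p)·6 = 3p + 6
  -9p + 8 = 3p + 6  ⇒  -12p = -2  ⇒  p = 1/6.
At equilibrium the prey is indifferent across columns, so the prey's payoff equals the payoff from hide Meadow: (1/6)·(-1) + (5/6)·8 = 13/2.

13/2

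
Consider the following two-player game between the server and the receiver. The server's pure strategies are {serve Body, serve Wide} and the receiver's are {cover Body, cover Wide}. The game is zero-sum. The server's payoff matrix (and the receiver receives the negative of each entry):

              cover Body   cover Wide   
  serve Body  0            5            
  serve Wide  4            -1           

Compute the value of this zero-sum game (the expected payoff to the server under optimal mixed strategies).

For the server to be willing to mix, the server must be indifferent between serve Body and serve Wide, which pins down the receiver's mix.
  the server's payoff from serve Body: q·0 + (1−q)·5 = -5q + 5
  the server's payoff from serve Wide: q·4 + (1−q)·(-1) = 5q - 1
  -5q + 5 = 5q - 1  ⇒  -10q = -6  ⇒  q = 3/5.
The value is the server's expected payoff against this mix (using serve Body): (3/5)·0 + (2/5)·5 = 2.

v = 2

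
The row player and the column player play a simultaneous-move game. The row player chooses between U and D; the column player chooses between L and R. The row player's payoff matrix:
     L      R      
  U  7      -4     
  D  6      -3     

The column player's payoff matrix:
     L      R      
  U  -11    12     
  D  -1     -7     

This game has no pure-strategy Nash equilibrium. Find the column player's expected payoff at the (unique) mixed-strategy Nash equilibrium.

The column player's indifference between L and R determines the row player's mixing probability p:
  the column player's payoff from L: p·(-11) + (1−p)·(-1) = -10p - 1
  the column player's payoff from R: p·12 + (1−p)·(-7) = 19p - 7
  -10p - 1 = 19p - 7  ⇒  -29p = -6  ⇒  p = 6/29.
At equilibrium the column player is indifferent across columns, so the column player's payoff equals the payoff from L: (6/29)·(-11) + (23/29)·(-1) = -89/29.

-89/29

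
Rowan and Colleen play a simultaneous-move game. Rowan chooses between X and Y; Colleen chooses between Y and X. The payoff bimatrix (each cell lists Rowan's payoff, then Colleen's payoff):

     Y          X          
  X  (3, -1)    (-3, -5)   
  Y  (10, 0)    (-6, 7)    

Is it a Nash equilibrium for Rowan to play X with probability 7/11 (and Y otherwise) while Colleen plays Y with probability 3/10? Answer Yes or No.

Check Colleen's indifference given Rowan's mix p = 7/11:
  payoff from Y = -7/11; payoff from X = -7/11 — equal.
Check Rowan's indifference given Colleen's mix q = 3/10:
  payoff from X = -6/5; payoff from Y = -6/5 — equal.
Both players are indifferent, so neither can profitably deviate.

Yes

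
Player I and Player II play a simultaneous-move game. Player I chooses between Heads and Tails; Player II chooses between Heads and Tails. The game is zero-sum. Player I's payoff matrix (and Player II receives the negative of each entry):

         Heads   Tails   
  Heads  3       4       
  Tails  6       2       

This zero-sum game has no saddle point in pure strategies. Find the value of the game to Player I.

v = 18/5

Set Player I's expected payoff from Heads equal to that from Tails:
  Player I's payoff to Heads: q·3 + (1−q)·4 = -q + 4
  Player I's payoff to Tails: q·6 + (1−q)·2 = 4q + 2
  -q + 4 = 4q + 2  ⇒  -5q = -2  ⇒  q = 2/5.
The value is Player I's expected payoff against this mix (using Heads): (2/5)·3 + (3/5)·4 = 18/5.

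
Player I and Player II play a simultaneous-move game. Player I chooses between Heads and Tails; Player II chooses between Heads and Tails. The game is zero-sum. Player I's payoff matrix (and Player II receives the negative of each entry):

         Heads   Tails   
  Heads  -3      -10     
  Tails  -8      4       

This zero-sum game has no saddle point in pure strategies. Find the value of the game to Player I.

v = -92/19

Set Player I's expected payoff from Heads equal to that from Tails:
  Player I's payoff from Heads: q·(-3) + (1−q)·(-10) = 7q - 10
  Player I's payoff from Tails: q·(-8) + (1−q)·4 = -12q + 4
  7q - 10 = -12q + 4  ⇒  19q = 14  ⇒  q = 14/19.
The value is Player I's expected payoff against this mix (using Heads): (14/19)·(-3) + (5/19)·(-10) = -92/19.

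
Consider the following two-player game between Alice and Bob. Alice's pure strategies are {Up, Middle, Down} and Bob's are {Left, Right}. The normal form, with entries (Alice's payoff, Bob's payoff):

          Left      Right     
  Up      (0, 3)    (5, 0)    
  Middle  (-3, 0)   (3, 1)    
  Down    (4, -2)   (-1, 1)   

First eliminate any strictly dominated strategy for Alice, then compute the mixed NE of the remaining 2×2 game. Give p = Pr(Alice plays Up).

Alice's strategy Middle is strictly dominated by Up: 0 > -3 and 5 > 3. Eliminate Middle.
Bob's indifference between Left and Right determines Alice's mixing probability p:
  Bob's expected payoff from Left: p·3 + (1−p)·(-2) = 5p - 2
  Bob's expected payoff from Right: p·0 + (1−p)·1 = -p + 1
  5p - 2 = -p + 1  ⇒  6p = 3  ⇒  p = 1/2.

p = 1/2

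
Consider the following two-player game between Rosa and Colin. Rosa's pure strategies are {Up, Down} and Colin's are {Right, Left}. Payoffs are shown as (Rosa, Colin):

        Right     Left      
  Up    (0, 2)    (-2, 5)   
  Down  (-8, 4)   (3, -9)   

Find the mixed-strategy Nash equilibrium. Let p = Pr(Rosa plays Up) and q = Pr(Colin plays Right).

Rosa's mix must leave Colin indifferent between Right and Left.
  Colin's payoff from Right: p·2 + (1−p)·4 = -2p + 4
  Colin's payoff from Left: p·5 + (1−p)·(-9) = 14p - 9
  -2p + 4 = 14p - 9  ⇒  -16p = -13  ⇒  p = 13/16.
Rosa's indifference between Up and Down determines Colin's mixing probability q:
  Rosa's expected payoff from Up: q·0 + (1−q)·(-2) = 2q - 2
  Rosa's expected payoff from Down: q·(-8) + (1−q)·3 = -11q + 3
  2q - 2 = -11q + 3  ⇒  13q = 5  ⇒  q = 5/13.

p = 13/16, q = 5/13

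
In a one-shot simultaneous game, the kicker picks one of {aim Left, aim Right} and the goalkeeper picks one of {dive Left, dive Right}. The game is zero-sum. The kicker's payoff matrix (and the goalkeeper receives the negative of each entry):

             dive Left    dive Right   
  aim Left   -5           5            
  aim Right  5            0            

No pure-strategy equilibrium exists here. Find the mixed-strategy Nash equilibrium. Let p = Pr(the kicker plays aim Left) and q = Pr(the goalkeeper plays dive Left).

The kicker's mix must leave the goalkeeper indifferent between dive Left and dive Right.
  the goalkeeper's payoff to dive Left: p·5 + (1−p)·(-5) = 10p - 5
  the goalkeeper's payoff to dive Right: p·(-5) + (1−p)·0 = -5p
  10p - 5 = -5p  ⇒  15p = 5  ⇒  p = 1/3.
In a mixed equilibrium the kicker is indifferent between aim Left and aim Right; this condition fixes q.
  the kicker's payoff from aim Left: q·(-5) + (1−q)·5 = -10q + 5
  the kicker's payoff from aim Right: q·5 + (1−q)·0 = 5q
  -10q + 5 = 5q  ⇒  -15q = -5  ⇒  q = 1/3.

p = 1/3, q = 1/3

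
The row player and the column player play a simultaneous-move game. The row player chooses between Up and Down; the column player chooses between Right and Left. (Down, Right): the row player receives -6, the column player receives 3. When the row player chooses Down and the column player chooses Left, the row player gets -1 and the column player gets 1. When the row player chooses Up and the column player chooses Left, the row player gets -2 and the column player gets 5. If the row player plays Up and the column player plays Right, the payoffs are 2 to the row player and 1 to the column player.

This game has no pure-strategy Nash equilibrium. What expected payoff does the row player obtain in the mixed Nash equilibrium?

The row player's indifference between Up and Down determines the column player's mixing probability q:
  the row player's expected payoff from Up: q·2 + (1−q)·(-2) = 4q - 2
  the row player's expected payoff from Down: q·(-6) + (1−q)·(-1) = -5q - 1
  4q - 2 = -5q - 1  ⇒  9q = 1  ⇒  q = 1/9.
At equilibrium the row player is indifferent across rows, so the row player's payoff equals the payoff from Up: (1/9)·2 + (8/9)·(-2) = -14/9.

-14/9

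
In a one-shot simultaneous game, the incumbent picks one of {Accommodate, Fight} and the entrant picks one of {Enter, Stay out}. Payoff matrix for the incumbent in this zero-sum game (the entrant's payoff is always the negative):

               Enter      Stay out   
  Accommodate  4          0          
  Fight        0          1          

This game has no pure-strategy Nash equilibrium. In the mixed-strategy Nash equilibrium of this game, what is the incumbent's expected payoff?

4/5

For the incumbent to be willing to mix, the incumbent must be indifferent between Accommodate and Fight, which pins down the entrant's mix.
  the incumbent's payoff to Accommodate: q·4 + (1−q)·0 = 4q
  the incumbent's payoff to Fight: q·0 + (1−q)·1 = -q + 1
  4q = -q + 1  ⇒  5q = 1  ⇒  q = 1/5.
At equilibrium the incumbent is indifferent across rows, so the incumbent's payoff equals the payoff from Accommodate: (1/5)·4 + (4/5)·0 = 4/5.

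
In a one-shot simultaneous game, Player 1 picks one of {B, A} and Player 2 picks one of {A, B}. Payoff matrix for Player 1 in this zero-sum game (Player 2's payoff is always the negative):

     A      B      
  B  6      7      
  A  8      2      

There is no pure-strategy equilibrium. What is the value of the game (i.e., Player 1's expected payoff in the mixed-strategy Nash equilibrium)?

v = 44/7

Player 2's mix must leave Player 1 indifferent between B and A.
  Player 1's expected payoff from B: q·6 + (1−q)·7 = -q + 7
  Player 1's expected payoff from A: q·8 + (1−q)·2 = 6q + 2
  -q + 7 = 6q + 2  ⇒  -7q = -5  ⇒  q = 5/7.
The value is Player 1's expected payoff against this mix (using B): (5/7)·6 + (2/7)·7 = 44/7.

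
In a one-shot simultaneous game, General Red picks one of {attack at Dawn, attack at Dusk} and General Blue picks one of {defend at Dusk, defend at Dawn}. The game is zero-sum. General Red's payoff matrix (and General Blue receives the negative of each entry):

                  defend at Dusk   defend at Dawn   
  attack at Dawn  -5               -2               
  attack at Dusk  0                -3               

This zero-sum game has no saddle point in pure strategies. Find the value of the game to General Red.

For General Red to be willing to mix, General Red must be indifferent between attack at Dawn and attack at Dusk, which pins down General Blue's mix.
  General Red's payoff to attack at Dawn: q·(-5) + (1−q)·(-2) = -3q - 2
  General Red's payoff to attack at Dusk: q·0 + (1−q)·(-3) = 3q - 3
  -3q - 2 = 3q - 3  ⇒  -6q = -1  ⇒  q = 1/6.
The value is General Red's expected payoff against this mix (using attack at Dawn): (1/6)·(-5) + (5/6)·(-2) = -5/2.

v = -5/2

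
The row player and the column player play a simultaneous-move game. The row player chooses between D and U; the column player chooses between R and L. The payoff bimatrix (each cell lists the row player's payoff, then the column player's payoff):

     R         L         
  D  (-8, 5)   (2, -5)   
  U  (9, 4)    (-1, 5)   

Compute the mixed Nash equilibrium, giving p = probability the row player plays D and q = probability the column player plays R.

p = 1/11, q = 3/20

For the column player to be willing to mix, the column player must be indifferent between R and L, which pins down the row player's mix.
  the column player's expected payoff from R: p·5 + (1−p)·4 = p + 4
  the column player's expected payoff from L: p·(-5) + (1−p)·5 = -10p + 5
  p + 4 = -10p + 5  ⇒  11p = 1  ⇒  p = 1/11.
For the row player to be willing to mix, the row player must be indifferent between D and U, which pins down the column player's mix.
  the row player's payoff from D: q·(-8) + (1−q)·2 = -10q + 2
  the row player's payoff from U: q·9 + (1−q)·(-1) = 10q - 1
  -10q + 2 = 10q - 1  ⇒  -20q = -3  ⇒  q = 3/20.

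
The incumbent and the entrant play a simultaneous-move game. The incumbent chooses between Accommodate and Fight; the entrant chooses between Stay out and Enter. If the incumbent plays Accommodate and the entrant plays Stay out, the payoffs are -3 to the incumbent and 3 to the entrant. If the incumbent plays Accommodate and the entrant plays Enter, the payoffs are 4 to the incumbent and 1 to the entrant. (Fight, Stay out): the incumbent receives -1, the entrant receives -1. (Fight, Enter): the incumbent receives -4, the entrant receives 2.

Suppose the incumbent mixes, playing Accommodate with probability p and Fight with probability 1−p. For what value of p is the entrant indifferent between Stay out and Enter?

p = 3/5

Set the entrant's expected payoff from Stay out equal to that from Enter:
  the entrant's payoff to Stay out: p·3 + (1−p)·(-1) = 4p - 1
  the entrant's payoff to Enter: p·1 + (1−p)·2 = -p + 2
  4p - 1 = -p + 2  ⇒  5p = 3  ⇒  p = 3/5.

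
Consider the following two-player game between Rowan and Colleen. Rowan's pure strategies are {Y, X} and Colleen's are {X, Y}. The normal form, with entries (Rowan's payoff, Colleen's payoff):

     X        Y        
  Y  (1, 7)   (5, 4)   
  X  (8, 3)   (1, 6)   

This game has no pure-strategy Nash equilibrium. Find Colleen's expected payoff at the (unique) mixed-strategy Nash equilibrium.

For Colleen to be willing to mix, Colleen must be indifferent between X and Y, which pins down Rowan's mix.
  Colleen's payoff to X: p·7 + (1−p)·3 = 4p + 3
  Colleen's payoff to Y: p·4 + (1−p)·6 = -2p + 6
  4p + 3 = -2p + 6  ⇒  6p = 3  ⇒  p = 1/2.
At equilibrium Colleen is indifferent across columns, so Colleen's payoff equals the payoff from X: (1/2)·7 + (1/2)·3 = 5.

5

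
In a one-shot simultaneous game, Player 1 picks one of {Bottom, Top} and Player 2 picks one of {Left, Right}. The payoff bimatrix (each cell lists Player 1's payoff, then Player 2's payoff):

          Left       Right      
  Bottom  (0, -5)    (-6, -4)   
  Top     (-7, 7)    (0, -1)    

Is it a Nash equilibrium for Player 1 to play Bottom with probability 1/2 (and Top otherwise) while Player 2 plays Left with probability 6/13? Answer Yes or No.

Given Player 1's mix p = 1/2, Player 2's payoff from Left is 1 but from Right is -5/2. Player 2 strictly prefers Left, so Player 2 would not mix.
So the proposed profile is not a Nash equilibrium.

No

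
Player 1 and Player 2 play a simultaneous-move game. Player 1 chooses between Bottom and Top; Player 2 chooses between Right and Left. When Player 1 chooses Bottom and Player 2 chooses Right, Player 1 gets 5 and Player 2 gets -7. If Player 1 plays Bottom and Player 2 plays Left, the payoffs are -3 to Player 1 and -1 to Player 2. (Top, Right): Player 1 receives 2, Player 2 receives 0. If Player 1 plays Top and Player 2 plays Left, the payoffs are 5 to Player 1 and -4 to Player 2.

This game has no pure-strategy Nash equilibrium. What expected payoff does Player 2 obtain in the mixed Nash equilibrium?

Player 1's mix must leave Player 2 indifferent between Right and Left.
  Player 2's payoff from Right: p·(-7) + (1−p)·0 = -7p
  Player 2's payoff from Left: p·(-1) + (1−p)·(-4) = 3p - 4
  -7p = 3p - 4  ⇒  -10p = -4  ⇒  p = 2/5.
At equilibrium Player 2 is indifferent across columns, so Player 2's payoff equals the payoff from Right: (2/5)·(-7) + (3/5)·0 = -14/5.

-14/5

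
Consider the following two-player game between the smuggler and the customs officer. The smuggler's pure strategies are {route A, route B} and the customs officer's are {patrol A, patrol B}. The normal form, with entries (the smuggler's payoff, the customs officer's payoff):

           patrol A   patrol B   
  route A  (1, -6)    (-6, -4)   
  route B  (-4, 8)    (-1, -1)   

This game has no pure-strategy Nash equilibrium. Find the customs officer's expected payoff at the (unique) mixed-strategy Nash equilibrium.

-38/11

Set the customs officer's expected payoff from patrol A equal to that from patrol B:
  the customs officer's payoff from patrol A: p·(-6) + (1−p)·8 = -14p + 8
  the customs officer's payoff from patrol B: p·(-4) + (1−p)·(-1) = -3p - 1
  -14p + 8 = -3p - 1  ⇒  -11p = -9  ⇒  p = 9/11.
At equilibrium the customs officer is indifferent across columns, so the customs officer's payoff equals the payoff from patrol A: (9/11)·(-6) + (2/11)·8 = -38/11.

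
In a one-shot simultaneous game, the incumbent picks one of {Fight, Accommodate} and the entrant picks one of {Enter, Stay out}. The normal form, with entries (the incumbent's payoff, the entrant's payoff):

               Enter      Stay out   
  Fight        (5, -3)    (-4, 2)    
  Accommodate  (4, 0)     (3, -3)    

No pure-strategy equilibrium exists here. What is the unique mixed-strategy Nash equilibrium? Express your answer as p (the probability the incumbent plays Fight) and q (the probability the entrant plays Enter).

p = 3/8, q = 7/8

The incumbent's mix must leave the entrant indifferent between Enter and Stay out.
  the entrant's expected payoff from Enter: p·(-3) + (1−p)·0 = -3p
  the entrant's expected payoff from Stay out: p·2 + (1−p)·(-3) = 5p - 3
  -3p = 5p - 3  ⇒  -8p = -3  ⇒  p = 3/8.
In a mixed equilibrium the incumbent is indifferent between Fight and Accommodate; this condition fixes q.
  the incumbent's payoff to Fight: q·5 + (1−q)·(-4) = 9q - 4
  the incumbent's payoff to Accommodate: q·4 + (1−q)·3 = q + 3
  9q - 4 = q + 3  ⇒  8q = 7  ⇒  q = 7/8.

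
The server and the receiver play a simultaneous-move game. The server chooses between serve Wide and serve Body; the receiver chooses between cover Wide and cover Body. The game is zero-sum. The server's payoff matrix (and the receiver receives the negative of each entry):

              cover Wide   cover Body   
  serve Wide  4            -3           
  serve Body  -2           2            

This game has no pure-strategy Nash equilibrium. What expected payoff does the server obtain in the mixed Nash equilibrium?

2/11

For the server to be willing to mix, the server must be indifferent between serve Wide and serve Body, which pins down the receiver's mix.
  the server's expected payoff from serve Wide: q·4 + (1−q)·(-3) = 7q - 3
  the server's expected payoff from serve Body: q·(-2) + (1−q)·2 = -4q + 2
  7q - 3 = -4q + 2  ⇒  11q = 5  ⇒  q = 5/11.
At equilibrium the server is indifferent across rows, so the server's payoff equals the payoff from serve Wide: (5/11)·4 + (6/11)·(-3) = 2/11.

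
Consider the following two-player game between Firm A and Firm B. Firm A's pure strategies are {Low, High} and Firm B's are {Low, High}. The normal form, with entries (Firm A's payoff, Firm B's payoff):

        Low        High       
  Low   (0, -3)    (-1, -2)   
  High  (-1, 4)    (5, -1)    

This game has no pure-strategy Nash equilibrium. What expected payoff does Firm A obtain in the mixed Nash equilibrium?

Firm A's indifference between Low and High determines Firm B's mixing probability q:
  Firm A's expected payoff from Low: q·0 + (1−q)·(-1) = q - 1
  Firm A's expected payoff from High: q·(-1) + (1−q)·5 = -6q + 5
  q - 1 = -6q + 5  ⇒  7q = 6  ⇒  q = 6/7.
At equilibrium Firm A is indifferent across rows, so Firm A's payoff equals the payoff from Low: (6/7)·0 + (1/7)·(-1) = -1/7.

-1/7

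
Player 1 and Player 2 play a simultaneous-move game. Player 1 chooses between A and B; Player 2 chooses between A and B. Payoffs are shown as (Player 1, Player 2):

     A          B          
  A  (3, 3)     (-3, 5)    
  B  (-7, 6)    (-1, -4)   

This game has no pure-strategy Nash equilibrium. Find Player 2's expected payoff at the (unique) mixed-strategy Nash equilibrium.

7/2

In a mixed equilibrium Player 2 is indifferent between A and B; this condition fixes p.
  Player 2's expected payoff from A: p·3 + (1−p)·6 = -3p + 6
  Player 2's expected payoff from B: p·5 + (1−p)·(-4) = 9p - 4
  -3p + 6 = 9p - 4  ⇒  -12p = -10  ⇒  p = 5/6.
At equilibrium Player 2 is indifferent across columns, so Player 2's payoff equals the payoff from A: (5/6)·3 + (1/6)·6 = 7/2.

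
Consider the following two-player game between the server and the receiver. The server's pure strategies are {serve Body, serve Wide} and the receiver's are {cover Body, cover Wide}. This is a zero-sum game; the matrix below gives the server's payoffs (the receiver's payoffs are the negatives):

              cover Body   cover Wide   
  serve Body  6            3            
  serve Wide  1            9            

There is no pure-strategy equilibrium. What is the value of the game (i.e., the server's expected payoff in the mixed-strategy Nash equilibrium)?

For the server to be willing to mix, the server must be indifferent between serve Body and serve Wide, which pins down the receiver's mix.
  the server's expected payoff from serve Body: q·6 + (1−q)·3 = 3q + 3
  the server's expected payoff from serve Wide: q·1 + (1−q)·9 = -8q + 9
  3q + 3 = -8q + 9  ⇒  11q = 6  ⇒  q = 6/11.
The value is the server's expected payoff against this mix (using serve Body): (6/11)·6 + (5/11)·3 = 51/11.

v = 51/11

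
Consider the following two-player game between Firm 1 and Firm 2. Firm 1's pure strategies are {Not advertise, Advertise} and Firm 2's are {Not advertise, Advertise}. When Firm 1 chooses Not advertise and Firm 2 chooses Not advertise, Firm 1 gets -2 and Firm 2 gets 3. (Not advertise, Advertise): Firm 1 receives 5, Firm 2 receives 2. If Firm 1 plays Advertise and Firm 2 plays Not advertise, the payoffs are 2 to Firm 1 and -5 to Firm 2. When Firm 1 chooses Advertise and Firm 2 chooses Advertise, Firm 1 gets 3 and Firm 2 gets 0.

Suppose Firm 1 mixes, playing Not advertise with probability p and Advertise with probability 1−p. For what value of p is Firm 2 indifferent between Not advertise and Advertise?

p = 5/6

In a mixed equilibrium Firm 2 is indifferent between Not advertise and Advertise; this condition fixes p.
  Firm 2's expected payoff from Not advertise: p·3 + (1−p)·(-5) = 8p - 5
  Firm 2's expected payoff from Advertise: p·2 + (1−p)·0 = 2p
  8p - 5 = 2p  ⇒  6p = 5  ⇒  p = 5/6.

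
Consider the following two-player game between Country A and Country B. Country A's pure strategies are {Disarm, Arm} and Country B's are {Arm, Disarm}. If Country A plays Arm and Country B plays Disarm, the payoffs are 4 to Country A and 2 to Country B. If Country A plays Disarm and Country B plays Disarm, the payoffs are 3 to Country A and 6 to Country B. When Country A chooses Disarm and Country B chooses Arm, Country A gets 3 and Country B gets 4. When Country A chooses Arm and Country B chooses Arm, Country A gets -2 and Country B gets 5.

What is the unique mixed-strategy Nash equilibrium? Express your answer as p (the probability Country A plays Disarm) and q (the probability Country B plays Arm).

p = 3/5, q = 1/6

Country B's indifference between Arm and Disarm determines Country A's mixing probability p:
  Country B's payoff from Arm: p·4 + (1−p)·5 = -p + 5
  Country B's payoff from Disarm: p·6 + (1−p)·2 = 4p + 2
  -p + 5 = 4p + 2  ⇒  -5p = -3  ⇒  p = 3/5.
Country A's indifference between Disarm and Arm determines Country B's mixing probability q:
  Country A's payoff to Disarm: q·3 + (1−q)·3 = 3
  Country A's payoff to Arm: q·(-2) + (1−q)·4 = -6q + 4
  3 = -6q + 4  ⇒  6q = 1  ⇒  q = 1/6.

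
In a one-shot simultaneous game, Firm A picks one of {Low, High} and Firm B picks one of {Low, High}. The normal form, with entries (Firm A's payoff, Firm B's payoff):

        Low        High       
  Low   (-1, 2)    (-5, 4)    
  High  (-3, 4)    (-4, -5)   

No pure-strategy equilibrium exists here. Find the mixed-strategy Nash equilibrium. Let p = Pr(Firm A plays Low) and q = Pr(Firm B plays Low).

Firm B's indifference between Low and High determines Firm A's mixing probability p:
  Firm B's expected payoff from Low: p·2 + (1−p)·4 = -2p + 4
  Firm B's expected payoff from High: p·4 + (1−p)·(-5) = 9p - 5
  -2p + 4 = 9p - 5  ⇒  -11p = -9  ⇒  p = 9/11.
In a mixed equilibrium Firm A is indifferent between Low and High; this condition fixes q.
  Firm A's expected payoff from Low: q·(-1) + (1−q)·(-5) = 4q - 5
  Firm A's expected payoff from High: q·(-3) + (1−q)·(-4) = q - 4
  4q - 5 = q - 4  ⇒  3q = 1  ⇒  q = 1/3.

p = 9/11, q = 1/3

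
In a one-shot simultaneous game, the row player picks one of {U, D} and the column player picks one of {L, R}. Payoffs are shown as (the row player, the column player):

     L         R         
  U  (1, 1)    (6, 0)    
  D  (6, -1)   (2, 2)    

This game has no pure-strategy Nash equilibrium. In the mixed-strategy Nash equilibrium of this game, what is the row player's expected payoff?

The row player's indifference between U and D determines the column player's mixing probability q:
  the row player's payoff to U: q·1 + (1−q)·6 = -5q + 6
  the row player's payoff to D: q·6 + (1−q)·2 = 4q + 2
  -5q + 6 = 4q + 2  ⇒  -9q = -4  ⇒  q = 4/9.
At equilibrium the row player is indifferent across rows, so the row player's payoff equals the payoff from U: (4/9)·1 + (5/9)·6 = 34/9.

34/9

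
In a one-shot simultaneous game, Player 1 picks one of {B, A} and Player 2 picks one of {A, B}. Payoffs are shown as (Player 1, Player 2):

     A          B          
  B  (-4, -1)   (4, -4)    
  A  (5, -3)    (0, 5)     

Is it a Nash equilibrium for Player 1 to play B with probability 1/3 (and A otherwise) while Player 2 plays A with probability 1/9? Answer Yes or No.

Given Player 1's mix p = 1/3, Player 2's payoff from A is -7/3 but from B is 2. Player 2 strictly prefers B, so Player 2 would not mix.
So the proposed profile is not a Nash equilibrium.

No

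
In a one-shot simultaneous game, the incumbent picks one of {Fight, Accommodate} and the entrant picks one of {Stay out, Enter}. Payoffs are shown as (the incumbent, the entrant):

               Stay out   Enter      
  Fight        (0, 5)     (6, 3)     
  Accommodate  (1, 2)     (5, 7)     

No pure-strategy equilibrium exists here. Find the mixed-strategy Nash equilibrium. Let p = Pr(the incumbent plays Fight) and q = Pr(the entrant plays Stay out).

p = 5/7, q = 1/2

In a mixed equilibrium the entrant is indifferent between Stay out and Enter; this condition fixes p.
  the entrant's expected payoff from Stay out: p·5 + (1−p)·2 = 3p + 2
  the entrant's expected payoff from Enter: p·3 + (1−p)·7 = -4p + 7
  3p + 2 = -4p + 7  ⇒  7p = 5  ⇒  p = 5/7.
Set the incumbent's expected payoff from Fight equal to that from Accommodate:
  the incumbent's payoff from Fight: q·0 + (1−q)·6 = -6q + 6
  the incumbent's payoff from Accommodate: q·1 + (1−q)·5 = -4q + 5
  -6q + 6 = -4q + 5  ⇒  -2q = -1  ⇒  q = 1/2.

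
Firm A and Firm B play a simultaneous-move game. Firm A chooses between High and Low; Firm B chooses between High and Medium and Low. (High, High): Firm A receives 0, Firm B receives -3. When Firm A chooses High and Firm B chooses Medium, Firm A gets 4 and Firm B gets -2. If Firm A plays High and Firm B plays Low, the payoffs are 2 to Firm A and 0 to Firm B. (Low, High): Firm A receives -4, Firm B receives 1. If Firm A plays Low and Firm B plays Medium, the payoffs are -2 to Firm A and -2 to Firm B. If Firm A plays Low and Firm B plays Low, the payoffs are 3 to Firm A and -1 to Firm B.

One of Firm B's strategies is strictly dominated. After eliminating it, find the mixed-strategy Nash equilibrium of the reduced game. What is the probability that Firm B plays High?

q = 1/5

Firm B's strategy Medium is strictly dominated by Low: 0 > -2 and -1 > -2. Eliminate Medium.
Firm B's mix must leave Firm A indifferent between High and Low.
  Firm A's payoff to High: q·0 + (1−q)·2 = -2q + 2
  Firm A's payoff to Low: q·(-4) + (1−q)·3 = -7q + 3
  -2q + 2 = -7q + 3  ⇒  5q = 1  ⇒  q = 1/5.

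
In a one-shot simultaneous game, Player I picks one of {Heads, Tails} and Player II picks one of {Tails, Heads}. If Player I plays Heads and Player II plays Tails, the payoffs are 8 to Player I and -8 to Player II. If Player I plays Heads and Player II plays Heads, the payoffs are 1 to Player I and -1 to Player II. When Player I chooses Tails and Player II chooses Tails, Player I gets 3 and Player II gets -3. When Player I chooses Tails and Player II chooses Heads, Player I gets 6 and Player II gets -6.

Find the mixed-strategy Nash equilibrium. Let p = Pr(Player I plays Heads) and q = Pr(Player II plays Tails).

Set Player II's expected payoff from Tails equal to that from Heads:
  Player II's expected payoff from Tails: p·(-8) + (1−p)·(-3) = -5p - 3
  Player II's expected payoff from Heads: p·(-1) + (1−p)·(-6) = 5p - 6
  -5p - 3 = 5p - 6  ⇒  -10p = -3  ⇒  p = 3/10.
For Player I to be willing to mix, Player I must be indifferent between Heads and Tails, which pins down Player II's mix.
  Player I's expected payoff from Heads: q·8 + (1−q)·1 = 7q + 1
  Player I's expected payoff from Tails: q·3 + (1−q)·6 = -3q + 6
  7q + 1 = -3q + 6  ⇒  10q = 5  ⇒  q = 1/2.

p = 3/10, q = 1/2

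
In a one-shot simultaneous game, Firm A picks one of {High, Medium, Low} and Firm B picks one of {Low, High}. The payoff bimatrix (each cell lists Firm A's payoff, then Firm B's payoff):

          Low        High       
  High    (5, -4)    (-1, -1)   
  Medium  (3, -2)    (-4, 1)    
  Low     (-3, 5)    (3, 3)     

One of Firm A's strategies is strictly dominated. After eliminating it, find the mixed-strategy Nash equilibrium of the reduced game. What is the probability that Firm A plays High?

Firm A's strategy Medium is strictly dominated by High: 5 > 3 and -1 > -4. Eliminate Medium.
Firm B's indifference between Low and High determines Firm A's mixing probability p:
  Firm B's expected payoff from Low: p·(-4) + (1−p)·5 = -9p + 5
  Firm B's expected payoff from High: p·(-1) + (1−p)·3 = -4p + 3
  -9p + 5 = -4p + 3  ⇒  -5p = -2  ⇒  p = 2/5.

p = 2/5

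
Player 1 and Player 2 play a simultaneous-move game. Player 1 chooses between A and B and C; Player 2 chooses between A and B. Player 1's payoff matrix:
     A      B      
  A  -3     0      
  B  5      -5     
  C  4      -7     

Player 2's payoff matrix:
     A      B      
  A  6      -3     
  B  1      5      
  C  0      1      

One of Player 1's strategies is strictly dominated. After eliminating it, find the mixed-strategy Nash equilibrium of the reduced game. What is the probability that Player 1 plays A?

Player 1's strategy C is strictly dominated by B: 5 > 4 and -5 > -7. Eliminate C.
Player 1's mix must leave Player 2 indifferent between A and B.
  Player 2's expected payoff from A: p·6 + (1−p)·1 = 5p + 1
  Player 2's expected payoff from B: p·(-3) + (1−p)·5 = -8p + 5
  5p + 1 = -8p + 5  ⇒  13p = 4  ⇒  p = 4/13.

p = 4/13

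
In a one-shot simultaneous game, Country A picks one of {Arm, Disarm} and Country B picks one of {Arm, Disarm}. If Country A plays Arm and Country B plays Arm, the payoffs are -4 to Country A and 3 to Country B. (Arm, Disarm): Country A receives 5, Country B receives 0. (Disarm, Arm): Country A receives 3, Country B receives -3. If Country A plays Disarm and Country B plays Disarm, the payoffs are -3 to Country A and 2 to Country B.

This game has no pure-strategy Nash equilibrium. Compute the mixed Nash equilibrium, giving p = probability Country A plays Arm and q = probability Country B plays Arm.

p = 5/8, q = 8/15

Country A's mix must leave Country B indifferent between Arm and Disarm.
  Country B's payoff to Arm: p·3 + (1−p)·(-3) = 6p - 3
  Country B's payoff to Disarm: p·0 + (1−p)·2 = -2p + 2
  6p - 3 = -2p + 2  ⇒  8p = 5  ⇒  p = 5/8.
In a mixed equilibrium Country A is indifferent between Arm and Disarm; this condition fixes q.
  Country A's payoff to Arm: q·(-4) + (1−q)·5 = -9q + 5
  Country A's payoff to Disarm: q·3 + (1−q)·(-3) = 6q - 3
  -9q + 5 = 6q - 3  ⇒  -15q = -8  ⇒  q = 8/15.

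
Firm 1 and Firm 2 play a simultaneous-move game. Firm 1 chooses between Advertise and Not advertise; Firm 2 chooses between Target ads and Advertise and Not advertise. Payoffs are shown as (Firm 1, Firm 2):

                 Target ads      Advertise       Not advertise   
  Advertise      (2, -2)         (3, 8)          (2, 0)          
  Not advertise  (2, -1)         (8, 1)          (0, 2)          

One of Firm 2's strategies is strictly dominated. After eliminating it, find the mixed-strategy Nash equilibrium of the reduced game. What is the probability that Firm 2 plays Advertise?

q = 2/7

Firm 2's strategy Target ads is strictly dominated by Not advertise: 0 > -2 and 2 > -1. Eliminate Target ads.
For Firm 1 to be willing to mix, Firm 1 must be indifferent between Advertise and Not advertise, which pins down Firm 2's mix.
  Firm 1's payoff to Advertise: q·3 + (1−q)·2 = q + 2
  Firm 1's payoff to Not advertise: q·8 + (1−q)·0 = 8q
  q + 2 = 8q  ⇒  -7q = -2  ⇒  q = 2/7.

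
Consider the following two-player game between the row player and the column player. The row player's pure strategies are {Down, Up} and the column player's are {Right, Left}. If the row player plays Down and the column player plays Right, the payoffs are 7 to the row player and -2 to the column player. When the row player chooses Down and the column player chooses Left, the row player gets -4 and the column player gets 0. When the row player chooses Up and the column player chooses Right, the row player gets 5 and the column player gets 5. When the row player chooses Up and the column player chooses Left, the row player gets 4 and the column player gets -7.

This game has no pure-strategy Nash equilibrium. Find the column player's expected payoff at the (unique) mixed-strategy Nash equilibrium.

The column player's indifference between Right and Left determines the row player's mixing probability p:
  the column player's payoff from Right: p·(-2) + (1−p)·5 = -7p + 5
  the column player's payoff from Left: p·0 + (1−p)·(-7) = 7p - 7
  -7p + 5 = 7p - 7  ⇒  -14p = -12  ⇒  p = 6/7.
At equilibrium the column player is indifferent across columns, so the column player's payoff equals the payoff from Right: (6/7)·(-2) + (1/7)·5 = -1.

-1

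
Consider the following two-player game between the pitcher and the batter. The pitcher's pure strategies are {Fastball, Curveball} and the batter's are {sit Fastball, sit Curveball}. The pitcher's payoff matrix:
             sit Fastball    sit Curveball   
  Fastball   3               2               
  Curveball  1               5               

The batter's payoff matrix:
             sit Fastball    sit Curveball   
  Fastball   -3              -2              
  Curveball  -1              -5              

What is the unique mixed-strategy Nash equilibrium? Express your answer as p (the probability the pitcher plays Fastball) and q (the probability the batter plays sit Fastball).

For the batter to be willing to mix, the batter must be indifferent between sit Fastball and sit Curveball, which pins down the pitcher's mix.
  the batter's payoff from sit Fastball: p·(-3) + (1−p)·(-1) = -2p - 1
  the batter's payoff from sit Curveball: p·(-2) + (1−p)·(-5) = 3p - 5
  -2p - 1 = 3p - 5  ⇒  -5p = -4  ⇒  p = 4/5.
In a mixed equilibrium the pitcher is indifferent between Fastball and Curveball; this condition fixes q.
  the pitcher's payoff to Fastball: q·3 + (1−q)·2 = q + 2
  the pitcher's payoff to Curveball: q·1 + (1−q)·5 = -4q + 5
  q + 2 = -4q + 5  ⇒  5q = 3  ⇒  q = 3/5.

p = 4/5, q = 3/5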